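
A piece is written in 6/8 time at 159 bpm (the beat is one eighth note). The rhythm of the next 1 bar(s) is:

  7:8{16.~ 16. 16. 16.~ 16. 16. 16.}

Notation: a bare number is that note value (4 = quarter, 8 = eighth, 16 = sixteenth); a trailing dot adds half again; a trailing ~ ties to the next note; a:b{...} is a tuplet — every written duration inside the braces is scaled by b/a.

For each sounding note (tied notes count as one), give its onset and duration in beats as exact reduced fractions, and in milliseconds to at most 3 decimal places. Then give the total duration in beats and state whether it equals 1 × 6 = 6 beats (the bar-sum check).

1) 0.0ms=0b +646.9ms=12/7b
2) 646.9ms=12/7b +323.45ms=6/7b
3) 970.35ms=18/7b +646.9ms=12/7b
4) 1617.251ms=30/7b +323.45ms=6/7b
5) 1940.701ms=36/7b +323.45ms=6/7b
Σ=6b of 6 (159bpm 6/8) — PASS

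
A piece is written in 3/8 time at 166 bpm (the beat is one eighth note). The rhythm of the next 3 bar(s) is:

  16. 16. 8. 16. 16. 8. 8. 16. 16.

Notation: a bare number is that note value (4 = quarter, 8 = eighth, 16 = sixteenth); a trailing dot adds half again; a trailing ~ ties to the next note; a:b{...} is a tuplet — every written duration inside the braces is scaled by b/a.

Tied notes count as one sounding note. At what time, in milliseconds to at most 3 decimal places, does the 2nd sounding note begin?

note 2 onset = 3/4b = 271.084ms

1. 0.0ms @ 0 + 271.084ms (3/4)
2. 271.084ms @ 3/4 + 271.084ms (3/4)
3. 542.169ms @ 3/2 + 542.169ms (3/2)
4. 1084.337ms @ 3 + 271.084ms (3/4)
5. 1355.422ms @ 15/4 + 271.084ms (3/4)
6. 1626.506ms @ 9/2 + 542.169ms (3/2)
7. 2168.675ms @ 6 + 542.169ms (3/2)
8. 2710.843ms @ 15/2 + 271.084ms (3/4)
9. 2981.928ms @ 33/4 + 271.084ms (3/4)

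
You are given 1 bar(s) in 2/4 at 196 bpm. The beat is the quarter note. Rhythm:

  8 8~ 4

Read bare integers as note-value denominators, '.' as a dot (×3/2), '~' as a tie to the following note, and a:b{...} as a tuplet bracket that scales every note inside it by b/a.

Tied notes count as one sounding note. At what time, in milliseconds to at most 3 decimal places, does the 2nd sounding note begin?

1. 0.0ms @ 0 + 153.061ms (1/2)
2. 153.061ms @ 1/2 + 459.184ms (3/2)

note 2 onset = 1/2b = 153.061ms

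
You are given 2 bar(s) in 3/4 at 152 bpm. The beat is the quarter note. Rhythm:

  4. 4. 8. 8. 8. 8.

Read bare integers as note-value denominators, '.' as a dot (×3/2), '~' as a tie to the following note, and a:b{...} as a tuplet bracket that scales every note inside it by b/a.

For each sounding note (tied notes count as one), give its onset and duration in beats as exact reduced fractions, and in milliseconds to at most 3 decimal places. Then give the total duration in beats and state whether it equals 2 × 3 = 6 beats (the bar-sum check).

1) 0.0ms=0b +592.105ms=3/2b
2) 592.105ms=3/2b +592.105ms=3/2b
3) 1184.211ms=3b +296.053ms=3/4b
4) 1480.263ms=15/4b +296.053ms=3/4b
5) 1776.316ms=9/2b +296.053ms=3/4b
6) 2072.368ms=21/4b +296.053ms=3/4b
Σ=6b of 6 (152bpm 3/4) — PASS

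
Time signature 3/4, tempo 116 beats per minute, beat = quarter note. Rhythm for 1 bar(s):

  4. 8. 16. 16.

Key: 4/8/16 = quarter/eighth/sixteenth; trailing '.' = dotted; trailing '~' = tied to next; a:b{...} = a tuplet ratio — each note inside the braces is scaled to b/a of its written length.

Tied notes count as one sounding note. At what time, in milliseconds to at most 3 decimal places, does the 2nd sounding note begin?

note 2 onset = 3/2b = 775.862ms

1. 0.0ms @ 0 + 775.862ms (3/2)
2. 775.862ms @ 3/2 + 387.931ms (3/4)
3. 1163.793ms @ 9/4 + 193.966ms (3/8)
4. 1357.759ms @ 21/8 + 193.966ms (3/8)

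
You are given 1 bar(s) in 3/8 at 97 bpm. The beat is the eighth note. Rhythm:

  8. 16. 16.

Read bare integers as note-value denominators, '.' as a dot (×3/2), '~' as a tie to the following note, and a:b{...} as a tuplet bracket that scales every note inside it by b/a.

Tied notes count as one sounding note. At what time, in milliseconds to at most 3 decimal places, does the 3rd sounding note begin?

note 3 onset = 9/4b = 1391.753ms

1. 0.0ms @ 0 + 927.835ms (3/2)
2. 927.835ms @ 3/2 + 463.918ms (3/4)
3. 1391.753ms @ 9/4 + 463.918ms (3/4)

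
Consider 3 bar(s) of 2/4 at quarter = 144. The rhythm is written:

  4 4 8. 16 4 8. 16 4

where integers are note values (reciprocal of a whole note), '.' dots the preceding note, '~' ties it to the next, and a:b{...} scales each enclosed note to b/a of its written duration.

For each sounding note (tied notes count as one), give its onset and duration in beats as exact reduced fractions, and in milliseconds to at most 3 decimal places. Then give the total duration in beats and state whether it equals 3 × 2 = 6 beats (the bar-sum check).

1) 0.0ms=0b +416.667ms=1b
2) 416.667ms=1b +416.667ms=1b
3) 833.333ms=2b +312.5ms=3/4b
4) 1145.833ms=11/4b +104.167ms=1/4b
5) 1250.0ms=3b +416.667ms=1b
6) 1666.667ms=4b +312.5ms=3/4b
7) 1979.167ms=19/4b +104.167ms=1/4b
8) 2083.333ms=5b +416.667ms=1b
Σ=6b of 6 (144bpm 2/4) — PASS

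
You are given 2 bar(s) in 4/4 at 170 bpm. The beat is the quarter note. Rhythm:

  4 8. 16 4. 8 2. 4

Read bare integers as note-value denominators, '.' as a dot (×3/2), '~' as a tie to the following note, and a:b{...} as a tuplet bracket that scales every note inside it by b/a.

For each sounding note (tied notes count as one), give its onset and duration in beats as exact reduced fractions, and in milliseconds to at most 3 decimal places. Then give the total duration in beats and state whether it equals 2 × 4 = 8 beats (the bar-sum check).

1) 0.0ms=0b +352.941ms=1b
2) 352.941ms=1b +264.706ms=3/4b
3) 617.647ms=7/4b +88.235ms=1/4b
4) 705.882ms=2b +529.412ms=3/2b
5) 1235.294ms=7/2b +176.471ms=1/2b
6) 1411.765ms=4b +1058.824ms=3b
7) 2470.588ms=7b +352.941ms=1b
Σ=8b of 8 (170bpm 4/4) — PASS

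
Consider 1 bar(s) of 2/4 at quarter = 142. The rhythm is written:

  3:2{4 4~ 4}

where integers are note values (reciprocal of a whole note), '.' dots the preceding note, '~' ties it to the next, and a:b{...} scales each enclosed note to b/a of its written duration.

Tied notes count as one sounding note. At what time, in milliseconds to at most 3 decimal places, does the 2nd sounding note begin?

1. 0.0ms @ 0 + 281.69ms (2/3)
2. 281.69ms @ 2/3 + 563.38ms (4/3)

note 2 onset = 2/3b = 281.69ms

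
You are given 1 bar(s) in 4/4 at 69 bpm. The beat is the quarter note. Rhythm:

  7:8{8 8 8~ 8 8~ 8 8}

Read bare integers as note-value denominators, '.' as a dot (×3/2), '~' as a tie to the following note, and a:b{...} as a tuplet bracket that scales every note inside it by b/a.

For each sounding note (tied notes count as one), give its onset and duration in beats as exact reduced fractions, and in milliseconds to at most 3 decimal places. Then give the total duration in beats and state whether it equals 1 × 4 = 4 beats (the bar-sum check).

1) 0.0ms=0b +496.894ms=4/7b
2) 496.894ms=4/7b +496.894ms=4/7b
3) 993.789ms=8/7b +993.789ms=8/7b
4) 1987.578ms=16/7b +993.789ms=8/7b
5) 2981.366ms=24/7b +496.894ms=4/7b
Σ=4b of 4 (69bpm 4/4) — PASS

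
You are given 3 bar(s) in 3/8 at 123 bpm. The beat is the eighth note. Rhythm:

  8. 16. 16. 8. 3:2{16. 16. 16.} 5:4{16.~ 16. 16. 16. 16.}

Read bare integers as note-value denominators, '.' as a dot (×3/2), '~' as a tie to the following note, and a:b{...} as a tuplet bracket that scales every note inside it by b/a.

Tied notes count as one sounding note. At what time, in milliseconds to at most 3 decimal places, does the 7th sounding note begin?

note 7 onset = 11/2b = 2682.927ms

1. 0.0ms @ 0 + 731.707ms (3/2)
2. 731.707ms @ 3/2 + 365.854ms (3/4)
3. 1097.561ms @ 9/4 + 365.854ms (3/4)
4. 1463.415ms @ 3 + 731.707ms (3/2)
5. 2195.122ms @ 9/2 + 243.902ms (1/2)
6. 2439.024ms @ 5 + 243.902ms (1/2)
7. 2682.927ms @ 11/2 + 243.902ms (1/2)
8. 2926.829ms @ 6 + 585.366ms (6/5)
9. 3512.195ms @ 36/5 + 292.683ms (3/5)
10. 3804.878ms @ 39/5 + 292.683ms (3/5)
11. 4097.561ms @ 42/5 + 292.683ms (3/5)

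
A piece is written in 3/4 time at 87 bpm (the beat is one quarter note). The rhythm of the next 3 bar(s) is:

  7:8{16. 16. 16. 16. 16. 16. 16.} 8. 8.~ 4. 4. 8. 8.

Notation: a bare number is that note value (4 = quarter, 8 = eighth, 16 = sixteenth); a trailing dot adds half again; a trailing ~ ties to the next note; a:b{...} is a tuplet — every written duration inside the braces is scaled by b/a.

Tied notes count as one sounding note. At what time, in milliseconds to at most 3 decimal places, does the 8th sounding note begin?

note 8 onset = 3b = 2068.966ms

1. 0.0ms @ 0 + 295.567ms (3/7)
2. 295.567ms @ 3/7 + 295.567ms (3/7)
3. 591.133ms @ 6/7 + 295.567ms (3/7)
4. 886.7ms @ 9/7 + 295.567ms (3/7)
5. 1182.266ms @ 12/7 + 295.567ms (3/7)
6. 1477.833ms @ 15/7 + 295.567ms (3/7)
7. 1773.399ms @ 18/7 + 295.567ms (3/7)
8. 2068.966ms @ 3 + 517.241ms (3/4)
9. 2586.207ms @ 15/4 + 1551.724ms (9/4)
10. 4137.931ms @ 6 + 1034.483ms (3/2)
11. 5172.414ms @ 15/2 + 517.241ms (3/4)
12. 5689.655ms @ 33/4 + 517.241ms (3/4)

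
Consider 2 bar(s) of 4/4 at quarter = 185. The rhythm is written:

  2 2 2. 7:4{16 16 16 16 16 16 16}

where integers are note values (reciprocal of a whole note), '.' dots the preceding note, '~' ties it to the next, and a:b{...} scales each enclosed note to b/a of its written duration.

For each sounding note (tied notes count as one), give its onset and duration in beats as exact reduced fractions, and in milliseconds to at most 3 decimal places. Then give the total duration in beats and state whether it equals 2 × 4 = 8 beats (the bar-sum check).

1) 0.0ms=0b +648.649ms=2b
2) 648.649ms=2b +648.649ms=2b
3) 1297.297ms=4b +972.973ms=3b
4) 2270.27ms=7b +46.332ms=1/7b
5) 2316.602ms=50/7b +46.332ms=1/7b
6) 2362.934ms=51/7b +46.332ms=1/7b
7) 2409.266ms=52/7b +46.332ms=1/7b
8) 2455.598ms=53/7b +46.332ms=1/7b
9) 2501.931ms=54/7b +46.332ms=1/7b
10) 2548.263ms=55/7b +46.332ms=1/7b
Σ=8b of 8 (185bpm 4/4) — PASS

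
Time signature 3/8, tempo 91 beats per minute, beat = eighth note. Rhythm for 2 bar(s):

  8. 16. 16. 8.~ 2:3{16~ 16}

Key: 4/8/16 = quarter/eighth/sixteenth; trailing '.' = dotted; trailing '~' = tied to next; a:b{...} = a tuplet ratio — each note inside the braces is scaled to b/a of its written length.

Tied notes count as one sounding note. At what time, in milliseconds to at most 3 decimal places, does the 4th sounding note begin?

1. 0.0ms @ 0 + 989.011ms (3/2)
2. 989.011ms @ 3/2 + 494.505ms (3/4)
3. 1483.516ms @ 9/4 + 494.505ms (3/4)
4. 1978.022ms @ 3 + 1978.022ms (3)

note 4 onset = 3b = 1978.022ms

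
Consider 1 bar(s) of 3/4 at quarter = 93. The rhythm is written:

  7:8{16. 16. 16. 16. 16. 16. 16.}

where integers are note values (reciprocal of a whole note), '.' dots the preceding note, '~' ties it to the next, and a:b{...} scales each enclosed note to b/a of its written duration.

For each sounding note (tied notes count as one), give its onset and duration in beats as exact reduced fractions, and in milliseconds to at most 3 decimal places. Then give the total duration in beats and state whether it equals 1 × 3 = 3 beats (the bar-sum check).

1) 0.0ms=0b +276.498ms=3/7b
2) 276.498ms=3/7b +276.498ms=3/7b
3) 552.995ms=6/7b +276.498ms=3/7b
4) 829.493ms=9/7b +276.498ms=3/7b
5) 1105.991ms=12/7b +276.498ms=3/7b
6) 1382.488ms=15/7b +276.498ms=3/7b
7) 1658.986ms=18/7b +276.498ms=3/7b
Σ=3b of 3 (93bpm 3/4) — PASS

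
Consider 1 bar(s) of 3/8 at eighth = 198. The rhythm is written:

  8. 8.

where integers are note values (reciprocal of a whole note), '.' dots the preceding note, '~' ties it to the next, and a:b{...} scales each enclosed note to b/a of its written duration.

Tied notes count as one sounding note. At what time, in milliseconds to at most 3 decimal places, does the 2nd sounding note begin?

1. 0.0ms @ 0 + 454.545ms (3/2)
2. 454.545ms @ 3/2 + 454.545ms (3/2)

note 2 onset = 3/2b = 454.545ms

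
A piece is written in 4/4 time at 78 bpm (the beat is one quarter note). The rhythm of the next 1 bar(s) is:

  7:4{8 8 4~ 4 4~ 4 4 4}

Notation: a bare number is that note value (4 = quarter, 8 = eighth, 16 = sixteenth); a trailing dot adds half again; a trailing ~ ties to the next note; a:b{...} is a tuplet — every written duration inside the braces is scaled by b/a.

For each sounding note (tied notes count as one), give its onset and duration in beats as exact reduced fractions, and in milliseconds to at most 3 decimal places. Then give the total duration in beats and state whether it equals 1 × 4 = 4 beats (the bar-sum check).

1) 0.0ms=0b +219.78ms=2/7b
2) 219.78ms=2/7b +219.78ms=2/7b
3) 439.56ms=4/7b +879.121ms=8/7b
4) 1318.681ms=12/7b +879.121ms=8/7b
5) 2197.802ms=20/7b +439.56ms=4/7b
6) 2637.363ms=24/7b +439.56ms=4/7b
Σ=4b of 4 (78bpm 4/4) — PASS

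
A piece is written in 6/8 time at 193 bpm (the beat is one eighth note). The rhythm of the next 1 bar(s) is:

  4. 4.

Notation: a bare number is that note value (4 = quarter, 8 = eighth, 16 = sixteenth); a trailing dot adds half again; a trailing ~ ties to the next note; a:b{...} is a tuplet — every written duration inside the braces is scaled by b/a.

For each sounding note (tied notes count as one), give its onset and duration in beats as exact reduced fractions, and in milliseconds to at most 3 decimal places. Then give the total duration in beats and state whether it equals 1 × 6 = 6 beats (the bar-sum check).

1) 0.0ms=0b +932.642ms=3b
2) 932.642ms=3b +932.642ms=3b
Σ=6b of 6 (193bpm 6/8) — PASS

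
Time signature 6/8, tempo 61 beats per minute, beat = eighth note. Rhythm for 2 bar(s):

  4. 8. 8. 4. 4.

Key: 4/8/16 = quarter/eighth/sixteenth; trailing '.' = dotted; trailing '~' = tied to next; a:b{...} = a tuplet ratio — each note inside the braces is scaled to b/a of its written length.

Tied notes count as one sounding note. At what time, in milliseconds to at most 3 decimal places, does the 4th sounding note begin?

1. 0.0ms @ 0 + 2950.82ms (3)
2. 2950.82ms @ 3 + 1475.41ms (3/2)
3. 4426.23ms @ 9/2 + 1475.41ms (3/2)
4. 5901.639ms @ 6 + 2950.82ms (3)
5. 8852.459ms @ 9 + 2950.82ms (3)

note 4 onset = 6b = 5901.639ms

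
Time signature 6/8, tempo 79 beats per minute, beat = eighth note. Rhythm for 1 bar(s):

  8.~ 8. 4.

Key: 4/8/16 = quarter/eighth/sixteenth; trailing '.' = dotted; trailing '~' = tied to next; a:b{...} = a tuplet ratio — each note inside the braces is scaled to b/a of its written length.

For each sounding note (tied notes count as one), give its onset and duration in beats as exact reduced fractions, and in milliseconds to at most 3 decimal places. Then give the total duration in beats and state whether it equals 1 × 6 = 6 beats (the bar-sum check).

1) 0.0ms=0b +2278.481ms=3b
2) 2278.481ms=3b +2278.481ms=3b
Σ=6b of 6 (79bpm 6/8) — PASS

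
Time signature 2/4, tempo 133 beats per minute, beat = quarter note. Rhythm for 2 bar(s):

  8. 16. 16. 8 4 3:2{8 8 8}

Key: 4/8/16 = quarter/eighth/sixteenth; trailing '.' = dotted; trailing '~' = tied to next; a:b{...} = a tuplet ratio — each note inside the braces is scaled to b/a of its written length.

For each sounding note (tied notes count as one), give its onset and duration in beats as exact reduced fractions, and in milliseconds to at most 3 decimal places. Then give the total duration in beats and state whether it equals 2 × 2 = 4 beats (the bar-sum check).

1) 0.0ms=0b +338.346ms=3/4b
2) 338.346ms=3/4b +169.173ms=3/8b
3) 507.519ms=9/8b +169.173ms=3/8b
4) 676.692ms=3/2b +225.564ms=1/2b
5) 902.256ms=2b +451.128ms=1b
6) 1353.383ms=3b +150.376ms=1/3b
7) 1503.759ms=10/3b +150.376ms=1/3b
8) 1654.135ms=11/3b +150.376ms=1/3b
Σ=4b of 4 (133bpm 2/4) — PASS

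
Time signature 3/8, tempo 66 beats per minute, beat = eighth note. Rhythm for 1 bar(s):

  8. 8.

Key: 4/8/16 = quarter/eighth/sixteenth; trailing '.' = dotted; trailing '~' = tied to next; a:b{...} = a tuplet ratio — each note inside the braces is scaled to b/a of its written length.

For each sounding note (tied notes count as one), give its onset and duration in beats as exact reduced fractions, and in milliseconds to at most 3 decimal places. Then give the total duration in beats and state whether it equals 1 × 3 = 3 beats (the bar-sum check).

1) 0.0ms=0b +1363.636ms=3/2b
2) 1363.636ms=3/2b +1363.636ms=3/2b
Σ=3b of 3 (66bpm 3/8) — PASS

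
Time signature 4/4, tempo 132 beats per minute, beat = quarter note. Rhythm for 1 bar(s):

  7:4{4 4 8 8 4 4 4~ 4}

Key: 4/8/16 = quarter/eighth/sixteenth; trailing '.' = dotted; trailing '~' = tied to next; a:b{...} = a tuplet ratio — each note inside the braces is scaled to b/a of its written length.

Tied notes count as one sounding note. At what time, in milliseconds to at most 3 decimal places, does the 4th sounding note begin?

note 4 onset = 10/7b = 649.351ms

1. 0.0ms @ 0 + 259.74ms (4/7)
2. 259.74ms @ 4/7 + 259.74ms (4/7)
3. 519.481ms @ 8/7 + 129.87ms (2/7)
4. 649.351ms @ 10/7 + 129.87ms (2/7)
5. 779.221ms @ 12/7 + 259.74ms (4/7)
6. 1038.961ms @ 16/7 + 259.74ms (4/7)
7. 1298.701ms @ 20/7 + 519.481ms (8/7)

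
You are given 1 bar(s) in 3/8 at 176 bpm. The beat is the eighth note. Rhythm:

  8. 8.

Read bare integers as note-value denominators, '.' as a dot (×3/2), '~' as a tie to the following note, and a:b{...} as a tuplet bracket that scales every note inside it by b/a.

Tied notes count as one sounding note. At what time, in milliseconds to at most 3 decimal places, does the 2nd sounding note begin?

note 2 onset = 3/2b = 511.364ms

1. 0.0ms @ 0 + 511.364ms (3/2)
2. 511.364ms @ 3/2 + 511.364ms (3/2)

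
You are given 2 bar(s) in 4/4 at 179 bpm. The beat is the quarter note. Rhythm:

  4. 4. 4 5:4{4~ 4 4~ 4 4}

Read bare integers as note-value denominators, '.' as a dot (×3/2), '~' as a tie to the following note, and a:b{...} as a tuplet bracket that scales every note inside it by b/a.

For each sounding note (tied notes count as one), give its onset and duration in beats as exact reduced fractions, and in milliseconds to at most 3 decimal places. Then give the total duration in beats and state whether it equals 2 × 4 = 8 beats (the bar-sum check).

1) 0.0ms=0b +502.793ms=3/2b
2) 502.793ms=3/2b +502.793ms=3/2b
3) 1005.587ms=3b +335.196ms=1b
4) 1340.782ms=4b +536.313ms=8/5b
5) 1877.095ms=28/5b +536.313ms=8/5b
6) 2413.408ms=36/5b +268.156ms=4/5b
Σ=8b of 8 (179bpm 4/4) — PASS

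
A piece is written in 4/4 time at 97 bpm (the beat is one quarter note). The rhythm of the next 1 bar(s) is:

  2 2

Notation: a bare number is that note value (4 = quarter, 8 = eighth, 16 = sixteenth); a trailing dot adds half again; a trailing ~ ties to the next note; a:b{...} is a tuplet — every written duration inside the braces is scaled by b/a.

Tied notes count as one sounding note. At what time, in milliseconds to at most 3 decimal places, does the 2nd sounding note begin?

1. 0.0ms @ 0 + 1237.113ms (2)
2. 1237.113ms @ 2 + 1237.113ms (2)

note 2 onset = 2b = 1237.113ms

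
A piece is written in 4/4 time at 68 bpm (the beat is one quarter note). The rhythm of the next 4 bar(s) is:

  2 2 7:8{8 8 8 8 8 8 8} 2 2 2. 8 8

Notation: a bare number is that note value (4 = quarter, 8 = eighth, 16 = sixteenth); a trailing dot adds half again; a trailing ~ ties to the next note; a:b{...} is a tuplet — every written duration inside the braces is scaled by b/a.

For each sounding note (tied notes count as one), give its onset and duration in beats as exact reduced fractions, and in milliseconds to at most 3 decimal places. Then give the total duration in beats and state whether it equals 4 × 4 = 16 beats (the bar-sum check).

1) 0.0ms=0b +1764.706ms=2b
2) 1764.706ms=2b +1764.706ms=2b
3) 3529.412ms=4b +504.202ms=4/7b
4) 4033.613ms=32/7b +504.202ms=4/7b
5) 4537.815ms=36/7b +504.202ms=4/7b
6) 5042.017ms=40/7b +504.202ms=4/7b
7) 5546.218ms=44/7b +504.202ms=4/7b
8) 6050.42ms=48/7b +504.202ms=4/7b
9) 6554.622ms=52/7b +504.202ms=4/7b
10) 7058.824ms=8b +1764.706ms=2b
11) 8823.529ms=10b +1764.706ms=2b
12) 10588.235ms=12b +2647.059ms=3b
13) 13235.294ms=15b +441.176ms=1/2b
14) 13676.471ms=31/2b +441.176ms=1/2b
Σ=16b of 16 (68bpm 4/4) — PASS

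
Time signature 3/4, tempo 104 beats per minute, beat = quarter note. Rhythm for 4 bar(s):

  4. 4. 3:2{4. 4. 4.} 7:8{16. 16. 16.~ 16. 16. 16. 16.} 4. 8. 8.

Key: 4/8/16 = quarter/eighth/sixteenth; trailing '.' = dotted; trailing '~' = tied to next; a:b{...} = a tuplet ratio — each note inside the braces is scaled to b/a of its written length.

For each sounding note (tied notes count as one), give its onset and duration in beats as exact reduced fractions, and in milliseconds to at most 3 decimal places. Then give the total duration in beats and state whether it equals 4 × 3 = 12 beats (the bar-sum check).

1) 0.0ms=0b +865.385ms=3/2b
2) 865.385ms=3/2b +865.385ms=3/2b
3) 1730.769ms=3b +576.923ms=1b
4) 2307.692ms=4b +576.923ms=1b
5) 2884.615ms=5b +576.923ms=1b
6) 3461.538ms=6b +247.253ms=3/7b
7) 3708.791ms=45/7b +247.253ms=3/7b
8) 3956.044ms=48/7b +494.505ms=6/7b
9) 4450.549ms=54/7b +247.253ms=3/7b
10) 4697.802ms=57/7b +247.253ms=3/7b
11) 4945.055ms=60/7b +247.253ms=3/7b
12) 5192.308ms=9b +865.385ms=3/2b
13) 6057.692ms=21/2b +432.692ms=3/4b
14) 6490.385ms=45/4b +432.692ms=3/4b
Σ=12b of 12 (104bpm 3/4) — PASS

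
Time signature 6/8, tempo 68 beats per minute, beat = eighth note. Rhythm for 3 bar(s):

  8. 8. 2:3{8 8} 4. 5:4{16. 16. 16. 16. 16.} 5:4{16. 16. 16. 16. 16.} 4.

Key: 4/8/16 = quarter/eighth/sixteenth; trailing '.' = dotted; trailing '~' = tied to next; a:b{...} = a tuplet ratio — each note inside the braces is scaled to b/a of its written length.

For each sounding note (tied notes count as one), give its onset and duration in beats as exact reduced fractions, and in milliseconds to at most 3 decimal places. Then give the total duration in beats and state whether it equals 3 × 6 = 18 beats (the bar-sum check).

1) 0.0ms=0b +1323.529ms=3/2b
2) 1323.529ms=3/2b +1323.529ms=3/2b
3) 2647.059ms=3b +1323.529ms=3/2b
4) 3970.588ms=9/2b +1323.529ms=3/2b
5) 5294.118ms=6b +2647.059ms=3b
6) 7941.176ms=9b +529.412ms=3/5b
7) 8470.588ms=48/5b +529.412ms=3/5b
8) 9000.0ms=51/5b +529.412ms=3/5b
9) 9529.412ms=54/5b +529.412ms=3/5b
10) 10058.824ms=57/5b +529.412ms=3/5b
11) 10588.235ms=12b +529.412ms=3/5b
12) 11117.647ms=63/5b +529.412ms=3/5b
13) 11647.059ms=66/5b +529.412ms=3/5b
14) 12176.471ms=69/5b +529.412ms=3/5b
15) 12705.882ms=72/5b +529.412ms=3/5b
16) 13235.294ms=15b +2647.059ms=3b
Σ=18b of 18 (68bpm 6/8) — PASS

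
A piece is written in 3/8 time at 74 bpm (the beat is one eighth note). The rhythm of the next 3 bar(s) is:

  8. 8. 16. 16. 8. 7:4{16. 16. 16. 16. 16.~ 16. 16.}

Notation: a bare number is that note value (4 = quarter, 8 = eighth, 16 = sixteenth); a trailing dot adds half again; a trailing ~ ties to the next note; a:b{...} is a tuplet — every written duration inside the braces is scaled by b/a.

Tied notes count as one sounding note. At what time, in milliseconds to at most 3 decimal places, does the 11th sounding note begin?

note 11 onset = 60/7b = 6949.807ms

1. 0.0ms @ 0 + 1216.216ms (3/2)
2. 1216.216ms @ 3/2 + 1216.216ms (3/2)
3. 2432.432ms @ 3 + 608.108ms (3/4)
4. 3040.541ms @ 15/4 + 608.108ms (3/4)
5. 3648.649ms @ 9/2 + 1216.216ms (3/2)
6. 4864.865ms @ 6 + 347.49ms (3/7)
7. 5212.355ms @ 45/7 + 347.49ms (3/7)
8. 5559.846ms @ 48/7 + 347.49ms (3/7)
9. 5907.336ms @ 51/7 + 347.49ms (3/7)
10. 6254.826ms @ 54/7 + 694.981ms (6/7)
11. 6949.807ms @ 60/7 + 347.49ms (3/7)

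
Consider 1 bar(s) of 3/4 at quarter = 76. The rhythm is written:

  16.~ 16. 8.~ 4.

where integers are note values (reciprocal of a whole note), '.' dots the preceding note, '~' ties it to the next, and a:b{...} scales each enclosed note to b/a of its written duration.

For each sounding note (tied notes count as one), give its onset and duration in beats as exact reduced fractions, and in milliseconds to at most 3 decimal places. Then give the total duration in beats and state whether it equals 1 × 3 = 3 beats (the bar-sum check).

1) 0.0ms=0b +592.105ms=3/4b
2) 592.105ms=3/4b +1776.316ms=9/4b
Σ=3b of 3 (76bpm 3/4) — PASS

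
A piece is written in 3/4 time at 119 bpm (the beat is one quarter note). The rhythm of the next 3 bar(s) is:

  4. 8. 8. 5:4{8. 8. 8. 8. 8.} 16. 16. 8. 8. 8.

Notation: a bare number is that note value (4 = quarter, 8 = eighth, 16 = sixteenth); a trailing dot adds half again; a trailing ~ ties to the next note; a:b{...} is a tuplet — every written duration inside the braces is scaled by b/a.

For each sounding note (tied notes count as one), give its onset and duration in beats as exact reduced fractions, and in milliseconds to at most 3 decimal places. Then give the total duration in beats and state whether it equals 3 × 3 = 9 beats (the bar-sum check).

1) 0.0ms=0b +756.303ms=3/2b
2) 756.303ms=3/2b +378.151ms=3/4b
3) 1134.454ms=9/4b +378.151ms=3/4b
4) 1512.605ms=3b +302.521ms=3/5b
5) 1815.126ms=18/5b +302.521ms=3/5b
6) 2117.647ms=21/5b +302.521ms=3/5b
7) 2420.168ms=24/5b +302.521ms=3/5b
8) 2722.689ms=27/5b +302.521ms=3/5b
9) 3025.21ms=6b +189.076ms=3/8b
10) 3214.286ms=51/8b +189.076ms=3/8b
11) 3403.361ms=27/4b +378.151ms=3/4b
12) 3781.513ms=15/2b +378.151ms=3/4b
13) 4159.664ms=33/4b +378.151ms=3/4b
Σ=9b of 9 (119bpm 3/4) — PASS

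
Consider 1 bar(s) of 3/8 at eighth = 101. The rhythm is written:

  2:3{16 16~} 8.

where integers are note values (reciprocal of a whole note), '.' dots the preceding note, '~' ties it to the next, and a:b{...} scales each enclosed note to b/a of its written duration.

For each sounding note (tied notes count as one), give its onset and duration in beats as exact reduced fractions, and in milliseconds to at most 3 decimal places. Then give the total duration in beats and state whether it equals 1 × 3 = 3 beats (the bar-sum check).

1) 0.0ms=0b +445.545ms=3/4b
2) 445.545ms=3/4b +1336.634ms=9/4b
Σ=3b of 3 (101bpm 3/8) — PASS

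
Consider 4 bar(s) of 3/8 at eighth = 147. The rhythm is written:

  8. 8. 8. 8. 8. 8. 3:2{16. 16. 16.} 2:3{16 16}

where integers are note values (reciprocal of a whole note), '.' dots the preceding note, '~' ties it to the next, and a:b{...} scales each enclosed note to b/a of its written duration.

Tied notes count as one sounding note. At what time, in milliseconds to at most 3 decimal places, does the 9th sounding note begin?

1. 0.0ms @ 0 + 612.245ms (3/2)
2. 612.245ms @ 3/2 + 612.245ms (3/2)
3. 1224.49ms @ 3 + 612.245ms (3/2)
4. 1836.735ms @ 9/2 + 612.245ms (3/2)
5. 2448.98ms @ 6 + 612.245ms (3/2)
6. 3061.224ms @ 15/2 + 612.245ms (3/2)
7. 3673.469ms @ 9 + 204.082ms (1/2)
8. 3877.551ms @ 19/2 + 204.082ms (1/2)
9. 4081.633ms @ 10 + 204.082ms (1/2)
10. 4285.714ms @ 21/2 + 306.122ms (3/4)
11. 4591.837ms @ 45/4 + 306.122ms (3/4)

note 9 onset = 10b = 4081.633ms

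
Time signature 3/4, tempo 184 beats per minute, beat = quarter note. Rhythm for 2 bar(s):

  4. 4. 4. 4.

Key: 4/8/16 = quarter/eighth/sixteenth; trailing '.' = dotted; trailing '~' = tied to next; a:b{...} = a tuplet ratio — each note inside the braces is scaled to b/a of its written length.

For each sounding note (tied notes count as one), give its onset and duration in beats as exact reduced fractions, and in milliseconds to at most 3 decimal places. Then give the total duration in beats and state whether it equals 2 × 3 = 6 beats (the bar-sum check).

1) 0.0ms=0b +489.13ms=3/2b
2) 489.13ms=3/2b +489.13ms=3/2b
3) 978.261ms=3b +489.13ms=3/2b
4) 1467.391ms=9/2b +489.13ms=3/2b
Σ=6b of 6 (184bpm 3/4) — PASS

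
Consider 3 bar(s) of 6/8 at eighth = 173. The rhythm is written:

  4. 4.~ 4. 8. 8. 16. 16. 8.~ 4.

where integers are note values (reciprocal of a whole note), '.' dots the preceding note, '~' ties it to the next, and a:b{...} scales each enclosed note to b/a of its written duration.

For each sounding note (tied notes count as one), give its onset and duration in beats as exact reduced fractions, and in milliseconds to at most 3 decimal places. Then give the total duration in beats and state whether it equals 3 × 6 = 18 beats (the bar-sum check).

1) 0.0ms=0b +1040.462ms=3b
2) 1040.462ms=3b +2080.925ms=6b
3) 3121.387ms=9b +520.231ms=3/2b
4) 3641.618ms=21/2b +520.231ms=3/2b
5) 4161.85ms=12b +260.116ms=3/4b
6) 4421.965ms=51/4b +260.116ms=3/4b
7) 4682.081ms=27/2b +1560.694ms=9/2b
Σ=18b of 18 (173bpm 6/8) — PASS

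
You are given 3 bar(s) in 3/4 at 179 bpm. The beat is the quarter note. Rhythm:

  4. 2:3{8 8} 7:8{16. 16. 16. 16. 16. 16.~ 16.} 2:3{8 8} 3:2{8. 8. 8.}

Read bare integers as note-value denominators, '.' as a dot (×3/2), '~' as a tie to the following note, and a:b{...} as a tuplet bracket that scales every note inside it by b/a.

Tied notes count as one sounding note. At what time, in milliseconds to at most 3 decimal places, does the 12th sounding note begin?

note 12 onset = 15/2b = 2513.966ms

1. 0.0ms @ 0 + 502.793ms (3/2)
2. 502.793ms @ 3/2 + 251.397ms (3/4)
3. 754.19ms @ 9/4 + 251.397ms (3/4)
4. 1005.587ms @ 3 + 143.655ms (3/7)
5. 1149.242ms @ 24/7 + 143.655ms (3/7)
6. 1292.897ms @ 27/7 + 143.655ms (3/7)
7. 1436.552ms @ 30/7 + 143.655ms (3/7)
8. 1580.208ms @ 33/7 + 143.655ms (3/7)
9. 1723.863ms @ 36/7 + 287.31ms (6/7)
10. 2011.173ms @ 6 + 251.397ms (3/4)
11. 2262.57ms @ 27/4 + 251.397ms (3/4)
12. 2513.966ms @ 15/2 + 167.598ms (1/2)
13. 2681.564ms @ 8 + 167.598ms (1/2)
14. 2849.162ms @ 17/2 + 167.598ms (1/2)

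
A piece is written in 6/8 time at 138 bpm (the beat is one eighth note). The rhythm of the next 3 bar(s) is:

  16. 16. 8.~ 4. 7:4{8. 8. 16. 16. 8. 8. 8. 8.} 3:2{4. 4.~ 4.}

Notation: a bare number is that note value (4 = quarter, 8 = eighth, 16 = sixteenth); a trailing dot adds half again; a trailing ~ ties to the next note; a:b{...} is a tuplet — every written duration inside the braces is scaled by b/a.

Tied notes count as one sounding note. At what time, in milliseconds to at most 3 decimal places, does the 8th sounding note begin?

1. 0.0ms @ 0 + 326.087ms (3/4)
2. 326.087ms @ 3/4 + 326.087ms (3/4)
3. 652.174ms @ 3/2 + 1956.522ms (9/2)
4. 2608.696ms @ 6 + 372.671ms (6/7)
5. 2981.366ms @ 48/7 + 372.671ms (6/7)
6. 3354.037ms @ 54/7 + 186.335ms (3/7)
7. 3540.373ms @ 57/7 + 186.335ms (3/7)
8. 3726.708ms @ 60/7 + 372.671ms (6/7)
9. 4099.379ms @ 66/7 + 372.671ms (6/7)
10. 4472.05ms @ 72/7 + 372.671ms (6/7)
11. 4844.72ms @ 78/7 + 372.671ms (6/7)
12. 5217.391ms @ 12 + 869.565ms (2)
13. 6086.957ms @ 14 + 1739.13ms (4)

note 8 onset = 60/7b = 3726.708ms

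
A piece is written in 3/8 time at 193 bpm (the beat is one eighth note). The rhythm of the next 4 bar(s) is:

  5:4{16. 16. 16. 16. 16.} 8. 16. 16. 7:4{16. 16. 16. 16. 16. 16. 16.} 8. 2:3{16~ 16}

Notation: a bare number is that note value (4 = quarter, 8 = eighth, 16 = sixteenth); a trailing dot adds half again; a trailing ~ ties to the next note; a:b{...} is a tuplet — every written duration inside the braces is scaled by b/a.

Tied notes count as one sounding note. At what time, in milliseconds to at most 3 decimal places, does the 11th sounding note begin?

note 11 onset = 48/7b = 2131.754ms

1. 0.0ms @ 0 + 186.528ms (3/5)
2. 186.528ms @ 3/5 + 186.528ms (3/5)
3. 373.057ms @ 6/5 + 186.528ms (3/5)
4. 559.585ms @ 9/5 + 186.528ms (3/5)
5. 746.114ms @ 12/5 + 186.528ms (3/5)
6. 932.642ms @ 3 + 466.321ms (3/2)
7. 1398.964ms @ 9/2 + 233.161ms (3/4)
8. 1632.124ms @ 21/4 + 233.161ms (3/4)
9. 1865.285ms @ 6 + 133.235ms (3/7)
10. 1998.52ms @ 45/7 + 133.235ms (3/7)
11. 2131.754ms @ 48/7 + 133.235ms (3/7)
12. 2264.989ms @ 51/7 + 133.235ms (3/7)
13. 2398.224ms @ 54/7 + 133.235ms (3/7)
14. 2531.458ms @ 57/7 + 133.235ms (3/7)
15. 2664.693ms @ 60/7 + 133.235ms (3/7)
16. 2797.927ms @ 9 + 466.321ms (3/2)
17. 3264.249ms @ 21/2 + 466.321ms (3/2)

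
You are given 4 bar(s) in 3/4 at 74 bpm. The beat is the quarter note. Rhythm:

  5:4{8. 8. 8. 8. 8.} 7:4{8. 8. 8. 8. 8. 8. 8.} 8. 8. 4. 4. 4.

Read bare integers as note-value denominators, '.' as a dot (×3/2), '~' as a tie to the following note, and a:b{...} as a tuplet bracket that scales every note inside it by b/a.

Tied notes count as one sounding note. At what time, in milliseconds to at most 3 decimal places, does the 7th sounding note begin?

1. 0.0ms @ 0 + 486.486ms (3/5)
2. 486.486ms @ 3/5 + 486.486ms (3/5)
3. 972.973ms @ 6/5 + 486.486ms (3/5)
4. 1459.459ms @ 9/5 + 486.486ms (3/5)
5. 1945.946ms @ 12/5 + 486.486ms (3/5)
6. 2432.432ms @ 3 + 347.49ms (3/7)
7. 2779.923ms @ 24/7 + 347.49ms (3/7)
8. 3127.413ms @ 27/7 + 347.49ms (3/7)
9. 3474.903ms @ 30/7 + 347.49ms (3/7)
10. 3822.394ms @ 33/7 + 347.49ms (3/7)
11. 4169.884ms @ 36/7 + 347.49ms (3/7)
12. 4517.375ms @ 39/7 + 347.49ms (3/7)
13. 4864.865ms @ 6 + 608.108ms (3/4)
14. 5472.973ms @ 27/4 + 608.108ms (3/4)
15. 6081.081ms @ 15/2 + 1216.216ms (3/2)
16. 7297.297ms @ 9 + 1216.216ms (3/2)
17. 8513.514ms @ 21/2 + 1216.216ms (3/2)

note 7 onset = 24/7b = 2779.923ms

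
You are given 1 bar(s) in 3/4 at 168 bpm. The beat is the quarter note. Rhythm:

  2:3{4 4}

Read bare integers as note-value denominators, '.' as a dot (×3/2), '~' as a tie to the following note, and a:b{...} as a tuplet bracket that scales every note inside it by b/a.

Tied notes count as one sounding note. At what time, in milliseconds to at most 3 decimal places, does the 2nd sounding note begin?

1. 0.0ms @ 0 + 535.714ms (3/2)
2. 535.714ms @ 3/2 + 535.714ms (3/2)

note 2 onset = 3/2b = 535.714ms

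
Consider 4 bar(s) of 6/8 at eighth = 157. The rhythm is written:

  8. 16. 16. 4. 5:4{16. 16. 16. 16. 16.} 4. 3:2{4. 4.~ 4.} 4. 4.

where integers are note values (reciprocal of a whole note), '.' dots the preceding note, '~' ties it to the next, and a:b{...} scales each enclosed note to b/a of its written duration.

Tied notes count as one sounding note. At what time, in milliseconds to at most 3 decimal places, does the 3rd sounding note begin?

1. 0.0ms @ 0 + 573.248ms (3/2)
2. 573.248ms @ 3/2 + 286.624ms (3/4)
3. 859.873ms @ 9/4 + 286.624ms (3/4)
4. 1146.497ms @ 3 + 1146.497ms (3)
5. 2292.994ms @ 6 + 229.299ms (3/5)
6. 2522.293ms @ 33/5 + 229.299ms (3/5)
7. 2751.592ms @ 36/5 + 229.299ms (3/5)
8. 2980.892ms @ 39/5 + 229.299ms (3/5)
9. 3210.191ms @ 42/5 + 229.299ms (3/5)
10. 3439.49ms @ 9 + 1146.497ms (3)
11. 4585.987ms @ 12 + 764.331ms (2)
12. 5350.318ms @ 14 + 1528.662ms (4)
13. 6878.981ms @ 18 + 1146.497ms (3)
14. 8025.478ms @ 21 + 1146.497ms (3)

note 3 onset = 9/4b = 859.873ms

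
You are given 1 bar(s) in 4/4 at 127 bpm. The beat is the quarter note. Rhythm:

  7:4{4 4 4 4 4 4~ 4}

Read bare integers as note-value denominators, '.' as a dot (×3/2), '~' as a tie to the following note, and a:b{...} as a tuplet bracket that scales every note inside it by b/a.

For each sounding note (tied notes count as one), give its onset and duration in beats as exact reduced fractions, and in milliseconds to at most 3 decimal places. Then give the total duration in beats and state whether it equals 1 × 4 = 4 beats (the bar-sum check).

1) 0.0ms=0b +269.966ms=4/7b
2) 269.966ms=4/7b +269.966ms=4/7b
3) 539.933ms=8/7b +269.966ms=4/7b
4) 809.899ms=12/7b +269.966ms=4/7b
5) 1079.865ms=16/7b +269.966ms=4/7b
6) 1349.831ms=20/7b +539.933ms=8/7b
Σ=4b of 4 (127bpm 4/4) — PASS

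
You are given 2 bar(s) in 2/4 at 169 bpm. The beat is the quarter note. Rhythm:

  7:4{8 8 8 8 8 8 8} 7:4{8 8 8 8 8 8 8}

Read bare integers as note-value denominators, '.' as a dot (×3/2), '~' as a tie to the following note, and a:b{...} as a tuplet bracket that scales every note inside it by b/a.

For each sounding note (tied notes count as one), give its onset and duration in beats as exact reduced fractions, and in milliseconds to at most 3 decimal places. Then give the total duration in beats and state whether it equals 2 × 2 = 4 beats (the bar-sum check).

1) 0.0ms=0b +101.437ms=2/7b
2) 101.437ms=2/7b +101.437ms=2/7b
3) 202.874ms=4/7b +101.437ms=2/7b
4) 304.311ms=6/7b +101.437ms=2/7b
5) 405.748ms=8/7b +101.437ms=2/7b
6) 507.185ms=10/7b +101.437ms=2/7b
7) 608.622ms=12/7b +101.437ms=2/7b
8) 710.059ms=2b +101.437ms=2/7b
9) 811.496ms=16/7b +101.437ms=2/7b
10) 912.933ms=18/7b +101.437ms=2/7b
11) 1014.37ms=20/7b +101.437ms=2/7b
12) 1115.807ms=22/7b +101.437ms=2/7b
13) 1217.244ms=24/7b +101.437ms=2/7b
14) 1318.681ms=26/7b +101.437ms=2/7b
Σ=4b of 4 (169bpm 2/4) — PASS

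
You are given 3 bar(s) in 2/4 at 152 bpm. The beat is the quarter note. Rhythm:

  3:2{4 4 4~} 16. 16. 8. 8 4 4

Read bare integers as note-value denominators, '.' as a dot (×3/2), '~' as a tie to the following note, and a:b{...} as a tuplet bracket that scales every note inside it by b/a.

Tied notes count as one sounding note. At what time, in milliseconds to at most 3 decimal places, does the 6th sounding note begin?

note 6 onset = 7/2b = 1381.579ms

1. 0.0ms @ 0 + 263.158ms (2/3)
2. 263.158ms @ 2/3 + 263.158ms (2/3)
3. 526.316ms @ 4/3 + 411.184ms (25/24)
4. 937.5ms @ 19/8 + 148.026ms (3/8)
5. 1085.526ms @ 11/4 + 296.053ms (3/4)
6. 1381.579ms @ 7/2 + 197.368ms (1/2)
7. 1578.947ms @ 4 + 394.737ms (1)
8. 1973.684ms @ 5 + 394.737ms (1)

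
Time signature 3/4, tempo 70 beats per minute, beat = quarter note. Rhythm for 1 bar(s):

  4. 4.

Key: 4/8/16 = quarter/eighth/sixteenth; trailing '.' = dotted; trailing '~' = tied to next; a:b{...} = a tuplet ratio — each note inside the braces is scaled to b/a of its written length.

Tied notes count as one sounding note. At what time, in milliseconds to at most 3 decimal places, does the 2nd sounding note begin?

note 2 onset = 3/2b = 1285.714ms

1. 0.0ms @ 0 + 1285.714ms (3/2)
2. 1285.714ms @ 3/2 + 1285.714ms (3/2)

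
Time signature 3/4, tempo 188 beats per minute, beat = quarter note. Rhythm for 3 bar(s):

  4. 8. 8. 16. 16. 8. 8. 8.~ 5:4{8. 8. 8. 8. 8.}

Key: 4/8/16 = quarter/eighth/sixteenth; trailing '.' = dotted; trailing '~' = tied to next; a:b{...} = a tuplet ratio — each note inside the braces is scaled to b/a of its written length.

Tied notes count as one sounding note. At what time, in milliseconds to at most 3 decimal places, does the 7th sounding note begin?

note 7 onset = 9/2b = 1436.17ms

1. 0.0ms @ 0 + 478.723ms (3/2)
2. 478.723ms @ 3/2 + 239.362ms (3/4)
3. 718.085ms @ 9/4 + 239.362ms (3/4)
4. 957.447ms @ 3 + 119.681ms (3/8)
5. 1077.128ms @ 27/8 + 119.681ms (3/8)
6. 1196.809ms @ 15/4 + 239.362ms (3/4)
7. 1436.17ms @ 9/2 + 239.362ms (3/4)
8. 1675.532ms @ 21/4 + 430.851ms (27/20)
9. 2106.383ms @ 33/5 + 191.489ms (3/5)
10. 2297.872ms @ 36/5 + 191.489ms (3/5)
11. 2489.362ms @ 39/5 + 191.489ms (3/5)
12. 2680.851ms @ 42/5 + 191.489ms (3/5)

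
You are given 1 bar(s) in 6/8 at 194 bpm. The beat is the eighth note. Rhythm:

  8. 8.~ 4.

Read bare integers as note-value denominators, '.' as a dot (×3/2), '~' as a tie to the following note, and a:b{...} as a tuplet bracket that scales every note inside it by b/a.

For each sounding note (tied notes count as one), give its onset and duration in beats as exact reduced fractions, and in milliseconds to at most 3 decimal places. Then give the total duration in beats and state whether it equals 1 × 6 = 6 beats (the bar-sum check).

1) 0.0ms=0b +463.918ms=3/2b
2) 463.918ms=3/2b +1391.753ms=9/2b
Σ=6b of 6 (194bpm 6/8) — PASS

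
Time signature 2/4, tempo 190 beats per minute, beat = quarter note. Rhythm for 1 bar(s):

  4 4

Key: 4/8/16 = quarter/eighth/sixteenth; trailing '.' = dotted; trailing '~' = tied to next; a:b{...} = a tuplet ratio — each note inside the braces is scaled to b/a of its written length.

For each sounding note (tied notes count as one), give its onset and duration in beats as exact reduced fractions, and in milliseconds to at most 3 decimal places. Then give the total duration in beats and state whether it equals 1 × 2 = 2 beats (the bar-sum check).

1) 0.0ms=0b +315.789ms=1b
2) 315.789ms=1b +315.789ms=1b
Σ=2b of 2 (190bpm 2/4) — PASS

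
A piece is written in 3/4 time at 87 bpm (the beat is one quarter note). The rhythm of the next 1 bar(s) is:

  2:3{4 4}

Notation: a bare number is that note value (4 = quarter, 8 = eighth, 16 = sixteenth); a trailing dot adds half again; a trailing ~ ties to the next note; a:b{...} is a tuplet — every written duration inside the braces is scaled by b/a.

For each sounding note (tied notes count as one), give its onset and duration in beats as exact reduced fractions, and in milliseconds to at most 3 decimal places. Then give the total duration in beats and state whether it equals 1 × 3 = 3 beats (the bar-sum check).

1) 0.0ms=0b +1034.483ms=3/2b
2) 1034.483ms=3/2b +1034.483ms=3/2b
Σ=3b of 3 (87bpm 3/4) — PASS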